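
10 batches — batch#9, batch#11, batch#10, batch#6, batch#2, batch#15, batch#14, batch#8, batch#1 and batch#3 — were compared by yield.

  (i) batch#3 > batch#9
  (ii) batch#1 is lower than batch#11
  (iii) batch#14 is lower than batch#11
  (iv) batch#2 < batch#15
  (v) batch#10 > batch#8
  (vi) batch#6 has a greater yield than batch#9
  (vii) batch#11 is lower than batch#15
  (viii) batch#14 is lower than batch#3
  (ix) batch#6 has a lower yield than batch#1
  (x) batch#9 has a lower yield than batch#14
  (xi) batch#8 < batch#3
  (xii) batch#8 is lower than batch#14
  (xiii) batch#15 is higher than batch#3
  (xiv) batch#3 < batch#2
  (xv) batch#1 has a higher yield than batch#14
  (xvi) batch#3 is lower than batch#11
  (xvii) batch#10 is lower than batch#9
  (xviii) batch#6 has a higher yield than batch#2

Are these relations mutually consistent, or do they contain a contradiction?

The single ordering batch#8 < batch#10 < batch#9 < batch#14 < batch#3 < batch#2 < batch#6 < batch#1 < batch#11 < batch#15 satisfies every listed relation, so no contradiction arises.

consistent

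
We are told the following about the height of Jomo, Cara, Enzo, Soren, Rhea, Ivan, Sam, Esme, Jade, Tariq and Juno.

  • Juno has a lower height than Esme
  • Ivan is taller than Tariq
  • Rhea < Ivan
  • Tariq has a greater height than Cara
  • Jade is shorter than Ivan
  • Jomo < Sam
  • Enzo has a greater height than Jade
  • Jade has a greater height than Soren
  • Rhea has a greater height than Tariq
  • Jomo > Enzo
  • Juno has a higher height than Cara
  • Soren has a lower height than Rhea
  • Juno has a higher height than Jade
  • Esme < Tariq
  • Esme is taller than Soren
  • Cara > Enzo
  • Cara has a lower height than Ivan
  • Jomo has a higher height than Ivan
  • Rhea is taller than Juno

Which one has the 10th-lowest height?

Piecing the relations together gives one ordering: Soren < Jade < Enzo < Cara < Juno < Esme < Tariq < Rhea < Ivan < Jomo < Sam.
The 10th smallest is Jomo.

Jomo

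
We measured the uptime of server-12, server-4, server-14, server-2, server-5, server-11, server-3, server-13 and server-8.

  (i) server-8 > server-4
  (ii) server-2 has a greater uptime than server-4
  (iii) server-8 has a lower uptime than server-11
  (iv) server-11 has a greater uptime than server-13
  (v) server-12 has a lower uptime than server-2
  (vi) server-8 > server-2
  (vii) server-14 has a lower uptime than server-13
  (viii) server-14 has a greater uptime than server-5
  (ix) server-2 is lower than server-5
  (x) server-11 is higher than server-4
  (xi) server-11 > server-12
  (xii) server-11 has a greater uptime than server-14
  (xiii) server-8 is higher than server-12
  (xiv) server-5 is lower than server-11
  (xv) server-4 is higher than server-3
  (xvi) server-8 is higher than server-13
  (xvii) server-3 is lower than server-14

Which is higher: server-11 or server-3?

server-11

Following the relations from server-3: server-3 < server-4 < server-2 < server-5 < server-14 < server-13 < server-8 < server-11.
So server-3 < server-11; server-11 is the higher of the two.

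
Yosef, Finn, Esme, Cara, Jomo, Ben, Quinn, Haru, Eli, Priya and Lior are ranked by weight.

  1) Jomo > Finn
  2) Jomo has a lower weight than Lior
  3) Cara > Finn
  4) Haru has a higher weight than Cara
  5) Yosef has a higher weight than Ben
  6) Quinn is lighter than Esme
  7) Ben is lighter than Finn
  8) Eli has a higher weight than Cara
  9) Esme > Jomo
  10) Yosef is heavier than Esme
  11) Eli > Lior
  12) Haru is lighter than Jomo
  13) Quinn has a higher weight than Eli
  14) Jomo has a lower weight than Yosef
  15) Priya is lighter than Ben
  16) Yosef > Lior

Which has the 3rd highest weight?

Quinn

Piecing the relations together gives one ordering: Priya < Ben < Finn < Cara < Haru < Jomo < Lior < Eli < Quinn < Esme < Yosef.
The 3rd largest is Quinn.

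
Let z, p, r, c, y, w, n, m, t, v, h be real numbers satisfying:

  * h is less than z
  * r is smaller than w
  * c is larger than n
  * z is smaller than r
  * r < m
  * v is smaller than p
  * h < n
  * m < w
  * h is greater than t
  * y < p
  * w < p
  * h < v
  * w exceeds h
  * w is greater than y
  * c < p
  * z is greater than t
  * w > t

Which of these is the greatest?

t is not greatest since t < h; h is not greatest since h < n; n is not greatest since n < c; z is not greatest since z < r; c is not greatest since c < p; v is not greatest since v < p; y is not greatest since y < p; r is not greatest since r < w; m is not greatest since m < w; w is not greatest since w < p.
Only p has nothing above it, so p is the greatest.

p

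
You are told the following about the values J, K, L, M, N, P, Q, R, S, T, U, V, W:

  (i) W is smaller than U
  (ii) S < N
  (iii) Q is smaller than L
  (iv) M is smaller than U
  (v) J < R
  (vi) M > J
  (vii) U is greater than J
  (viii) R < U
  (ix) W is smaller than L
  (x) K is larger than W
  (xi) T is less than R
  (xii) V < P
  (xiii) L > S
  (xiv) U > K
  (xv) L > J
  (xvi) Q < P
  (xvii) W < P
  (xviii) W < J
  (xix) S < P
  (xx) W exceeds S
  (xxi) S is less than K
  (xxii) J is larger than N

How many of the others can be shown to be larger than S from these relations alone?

Directly above S: N, W, K, L, P.
One step further: J, U (7 so far).
One step further: M, R (9 so far).
Nothing else is reachable above S; 9 in all.

9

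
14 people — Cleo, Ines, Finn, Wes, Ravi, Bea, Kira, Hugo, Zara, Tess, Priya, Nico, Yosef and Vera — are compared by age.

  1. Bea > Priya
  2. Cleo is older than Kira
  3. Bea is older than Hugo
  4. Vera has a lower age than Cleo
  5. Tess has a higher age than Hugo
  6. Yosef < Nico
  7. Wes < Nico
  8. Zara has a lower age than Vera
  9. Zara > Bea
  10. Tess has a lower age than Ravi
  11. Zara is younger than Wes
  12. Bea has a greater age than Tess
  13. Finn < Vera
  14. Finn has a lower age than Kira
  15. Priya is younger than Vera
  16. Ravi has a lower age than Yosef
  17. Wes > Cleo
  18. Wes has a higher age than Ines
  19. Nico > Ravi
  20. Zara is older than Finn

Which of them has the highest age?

Chaining downward from Nico: directly below it, Ravi, Yosef, Wes; then Tess, Zara, Ines, Cleo; then Hugo, Finn, Bea, Kira, Vera; then Priya.
That covers every other element, and nothing is given above Nico, so Nico is the highest age.

Nico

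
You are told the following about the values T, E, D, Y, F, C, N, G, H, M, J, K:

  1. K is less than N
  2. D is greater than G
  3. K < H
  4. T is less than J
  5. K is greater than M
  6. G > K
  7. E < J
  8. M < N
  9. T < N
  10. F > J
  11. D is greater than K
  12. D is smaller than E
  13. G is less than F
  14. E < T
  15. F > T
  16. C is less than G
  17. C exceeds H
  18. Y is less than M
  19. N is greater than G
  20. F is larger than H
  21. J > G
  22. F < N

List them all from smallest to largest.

The consecutive links are each given: Y < M; M < K; K < H; H < C; C < G; G < D; D < E; E < T; T < J; J < F; F < N.

Y < M < K < H < C < G < D < E < T < J < F < N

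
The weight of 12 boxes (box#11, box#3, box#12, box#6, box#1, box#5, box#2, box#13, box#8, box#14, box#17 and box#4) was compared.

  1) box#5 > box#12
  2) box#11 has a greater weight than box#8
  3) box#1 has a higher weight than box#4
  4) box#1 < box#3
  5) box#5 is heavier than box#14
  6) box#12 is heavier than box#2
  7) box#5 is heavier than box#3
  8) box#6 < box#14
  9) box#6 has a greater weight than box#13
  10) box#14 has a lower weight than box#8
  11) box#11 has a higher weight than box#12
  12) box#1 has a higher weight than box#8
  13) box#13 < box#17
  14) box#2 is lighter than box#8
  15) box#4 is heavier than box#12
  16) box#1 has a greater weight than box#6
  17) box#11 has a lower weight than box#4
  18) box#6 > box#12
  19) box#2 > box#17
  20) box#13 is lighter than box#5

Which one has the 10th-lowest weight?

The consecutive relations fix a unique order: box#13 < box#17 < box#2 < box#12 < box#6 < box#14 < box#8 < box#11 < box#4 < box#1 < box#3 < box#5.
The 10th smallest is box#1.

box#1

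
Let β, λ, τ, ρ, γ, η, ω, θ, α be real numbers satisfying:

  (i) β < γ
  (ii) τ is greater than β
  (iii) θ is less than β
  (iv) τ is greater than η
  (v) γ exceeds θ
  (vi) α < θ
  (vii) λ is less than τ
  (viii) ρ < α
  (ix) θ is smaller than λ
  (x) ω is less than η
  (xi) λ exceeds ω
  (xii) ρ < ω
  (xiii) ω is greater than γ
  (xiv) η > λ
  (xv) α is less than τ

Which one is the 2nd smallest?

The consecutive relations fix a unique order: ρ < α < θ < β < γ < ω < λ < η < τ.
The 2nd smallest is α.

α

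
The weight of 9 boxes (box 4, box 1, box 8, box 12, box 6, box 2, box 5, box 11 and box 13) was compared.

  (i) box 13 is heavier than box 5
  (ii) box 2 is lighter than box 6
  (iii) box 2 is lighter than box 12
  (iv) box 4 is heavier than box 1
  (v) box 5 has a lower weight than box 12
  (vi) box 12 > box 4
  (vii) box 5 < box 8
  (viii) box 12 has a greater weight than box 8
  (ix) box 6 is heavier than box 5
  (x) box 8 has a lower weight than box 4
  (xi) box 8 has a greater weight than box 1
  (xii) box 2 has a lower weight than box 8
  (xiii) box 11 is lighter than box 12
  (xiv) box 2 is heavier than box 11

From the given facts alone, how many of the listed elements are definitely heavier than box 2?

4

Directly above box 2: box 8, box 6, box 12.
One step further: box 4 (4 so far).
No other element is forced above box 2 by the given relations, so the count is 4.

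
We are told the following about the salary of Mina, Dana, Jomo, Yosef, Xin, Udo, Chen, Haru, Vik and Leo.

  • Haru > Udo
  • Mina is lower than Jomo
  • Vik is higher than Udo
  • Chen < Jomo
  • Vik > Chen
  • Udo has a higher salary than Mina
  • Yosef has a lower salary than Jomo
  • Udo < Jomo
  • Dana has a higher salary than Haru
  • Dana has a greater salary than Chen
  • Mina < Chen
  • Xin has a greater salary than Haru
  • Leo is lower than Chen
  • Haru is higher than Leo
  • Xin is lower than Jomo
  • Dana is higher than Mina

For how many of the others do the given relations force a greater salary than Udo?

From Udo the given relations immediately reach Haru, Jomo, Vik.
From those, Xin, Dana — 5 in total.
Nothing else is reachable above Udo; 5 in all.

5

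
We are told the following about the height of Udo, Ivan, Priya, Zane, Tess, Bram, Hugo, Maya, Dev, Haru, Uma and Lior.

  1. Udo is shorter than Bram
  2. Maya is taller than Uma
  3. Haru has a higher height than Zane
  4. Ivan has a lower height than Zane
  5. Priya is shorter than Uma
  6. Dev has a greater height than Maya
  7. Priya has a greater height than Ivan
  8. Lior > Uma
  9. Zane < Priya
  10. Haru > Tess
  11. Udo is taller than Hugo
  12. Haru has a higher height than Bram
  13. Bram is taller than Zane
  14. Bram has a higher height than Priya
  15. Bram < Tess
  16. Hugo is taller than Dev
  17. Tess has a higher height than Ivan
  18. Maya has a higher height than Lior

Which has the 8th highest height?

Chaining the given pairs: Ivan < Zane < Priya < Uma < Lior < Maya < Dev < Hugo < Udo < Bram < Tess < Haru.
Counting 8 from the largest end gives Lior.

Lior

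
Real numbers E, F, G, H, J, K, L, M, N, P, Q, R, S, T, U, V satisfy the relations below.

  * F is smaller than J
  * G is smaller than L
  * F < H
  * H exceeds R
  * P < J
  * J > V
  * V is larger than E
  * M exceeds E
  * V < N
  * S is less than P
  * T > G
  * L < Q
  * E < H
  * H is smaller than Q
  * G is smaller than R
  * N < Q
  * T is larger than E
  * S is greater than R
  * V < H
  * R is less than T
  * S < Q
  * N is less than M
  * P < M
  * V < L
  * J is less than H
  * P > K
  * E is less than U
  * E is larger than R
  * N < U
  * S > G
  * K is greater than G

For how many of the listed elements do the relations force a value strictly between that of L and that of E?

The relations place E below L. An element lies strictly between them when it is forced above E and also forced below L.
Above E: {V, N, T, J, U, H, M, Q}. Below L: {G, R, V}.
Intersection: {V} — 1.

1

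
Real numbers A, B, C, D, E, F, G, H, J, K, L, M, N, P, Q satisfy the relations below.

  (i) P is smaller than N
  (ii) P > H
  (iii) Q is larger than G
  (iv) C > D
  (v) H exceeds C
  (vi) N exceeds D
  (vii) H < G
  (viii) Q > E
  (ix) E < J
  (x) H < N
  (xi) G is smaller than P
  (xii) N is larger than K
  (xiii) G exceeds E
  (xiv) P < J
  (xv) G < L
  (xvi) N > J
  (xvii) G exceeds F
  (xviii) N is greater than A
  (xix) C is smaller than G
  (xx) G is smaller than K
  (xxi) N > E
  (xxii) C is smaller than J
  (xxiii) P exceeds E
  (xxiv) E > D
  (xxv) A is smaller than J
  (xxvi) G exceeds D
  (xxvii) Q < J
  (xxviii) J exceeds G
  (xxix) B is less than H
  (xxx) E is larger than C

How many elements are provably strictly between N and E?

The relations place E below N. An element lies strictly between them when it is forced above E and also forced below N.
Above E: {G, P, K, Q, L, J}. Below N: {F, D, C, B, H, G, P, K, A, Q, J}.
Intersection: {G, P, K, Q, J} — 5.

5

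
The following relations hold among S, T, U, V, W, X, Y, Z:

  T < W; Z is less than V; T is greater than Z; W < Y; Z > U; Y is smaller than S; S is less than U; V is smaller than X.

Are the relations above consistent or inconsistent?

inconsistent

Chaining the given relations yields T < W < Y < S < U < Z, so T < Z. But one relation states Z < T. These cannot both hold.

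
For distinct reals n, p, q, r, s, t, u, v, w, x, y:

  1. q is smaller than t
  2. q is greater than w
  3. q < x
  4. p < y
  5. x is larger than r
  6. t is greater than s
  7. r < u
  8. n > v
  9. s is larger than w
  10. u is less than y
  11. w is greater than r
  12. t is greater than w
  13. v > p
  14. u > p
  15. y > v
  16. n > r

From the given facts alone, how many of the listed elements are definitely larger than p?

From p the given relations immediately reach v, u, y.
From those, n — 4 in total.
No other element is forced above p by the given relations, so the count is 4.

4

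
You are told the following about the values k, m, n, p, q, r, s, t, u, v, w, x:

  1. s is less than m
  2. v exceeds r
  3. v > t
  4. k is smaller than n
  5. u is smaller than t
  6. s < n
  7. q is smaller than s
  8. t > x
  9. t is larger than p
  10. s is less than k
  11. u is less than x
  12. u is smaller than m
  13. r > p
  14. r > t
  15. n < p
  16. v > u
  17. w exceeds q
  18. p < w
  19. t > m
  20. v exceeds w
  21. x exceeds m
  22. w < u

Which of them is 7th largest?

Chaining the given pairs: q < s < k < n < p < w < u < m < x < t < r < v.
Counting 7 from the largest end gives w.

w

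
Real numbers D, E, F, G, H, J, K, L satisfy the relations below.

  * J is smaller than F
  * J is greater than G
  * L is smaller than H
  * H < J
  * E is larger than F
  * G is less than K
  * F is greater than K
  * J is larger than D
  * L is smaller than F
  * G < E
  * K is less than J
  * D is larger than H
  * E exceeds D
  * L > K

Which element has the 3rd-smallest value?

The consecutive relations fix a unique order: G < K < L < H < D < J < F < E.
The 3rd smallest is L.

L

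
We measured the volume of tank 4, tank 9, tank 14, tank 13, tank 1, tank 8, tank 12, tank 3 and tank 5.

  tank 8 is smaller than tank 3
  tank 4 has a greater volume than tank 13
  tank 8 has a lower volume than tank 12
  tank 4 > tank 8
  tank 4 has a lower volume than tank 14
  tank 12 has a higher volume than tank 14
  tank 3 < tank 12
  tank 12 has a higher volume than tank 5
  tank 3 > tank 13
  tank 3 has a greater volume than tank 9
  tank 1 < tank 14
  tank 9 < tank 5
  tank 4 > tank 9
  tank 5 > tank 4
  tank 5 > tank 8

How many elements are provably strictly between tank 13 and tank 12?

The relations place tank 13 below tank 12. An element lies strictly between them when it is forced above tank 13 and also forced below tank 12.
Above tank 13: {tank 4, tank 14, tank 3, tank 5}. Below tank 12: {tank 1, tank 8, tank 9, tank 4, tank 14, tank 3, tank 5}.
Intersection: {tank 4, tank 14, tank 3, tank 5} — 4.

4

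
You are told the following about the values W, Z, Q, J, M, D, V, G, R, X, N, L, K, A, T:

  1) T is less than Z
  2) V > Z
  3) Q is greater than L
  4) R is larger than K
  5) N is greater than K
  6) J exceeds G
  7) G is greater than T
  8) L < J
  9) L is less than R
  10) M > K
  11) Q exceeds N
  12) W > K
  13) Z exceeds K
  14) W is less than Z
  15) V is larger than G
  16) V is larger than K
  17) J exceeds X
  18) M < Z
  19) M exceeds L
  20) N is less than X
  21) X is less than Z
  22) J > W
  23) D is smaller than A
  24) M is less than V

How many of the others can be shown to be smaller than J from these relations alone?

7

The elements the relations force below J are T, G, L, K, W, N, X — no chain reaches any other.
That is 7.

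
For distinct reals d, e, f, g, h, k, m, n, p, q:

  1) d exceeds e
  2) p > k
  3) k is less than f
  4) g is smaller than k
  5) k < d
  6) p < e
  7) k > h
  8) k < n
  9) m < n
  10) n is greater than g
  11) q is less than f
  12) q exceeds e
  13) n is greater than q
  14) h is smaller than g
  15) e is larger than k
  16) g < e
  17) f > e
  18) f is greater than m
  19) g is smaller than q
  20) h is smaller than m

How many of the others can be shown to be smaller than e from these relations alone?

Directly below e: g, k, p.
One step further: h (4 so far).
Nothing else is reachable below e; 4 in all.

4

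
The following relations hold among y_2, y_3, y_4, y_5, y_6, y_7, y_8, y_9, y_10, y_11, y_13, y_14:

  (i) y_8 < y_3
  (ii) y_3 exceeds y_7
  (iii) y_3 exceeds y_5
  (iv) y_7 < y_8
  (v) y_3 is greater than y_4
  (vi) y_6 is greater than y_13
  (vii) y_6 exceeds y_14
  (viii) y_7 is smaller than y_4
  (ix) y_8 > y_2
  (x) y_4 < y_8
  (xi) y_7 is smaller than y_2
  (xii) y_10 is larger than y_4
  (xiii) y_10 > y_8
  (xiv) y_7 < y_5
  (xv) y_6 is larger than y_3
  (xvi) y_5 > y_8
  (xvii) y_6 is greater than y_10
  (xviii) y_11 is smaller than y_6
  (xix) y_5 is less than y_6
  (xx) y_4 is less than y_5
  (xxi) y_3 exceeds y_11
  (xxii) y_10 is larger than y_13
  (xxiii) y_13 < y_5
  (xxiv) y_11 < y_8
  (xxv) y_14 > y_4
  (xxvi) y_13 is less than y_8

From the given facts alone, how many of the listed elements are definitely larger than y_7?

Directly above y_7: y_4, y_2, y_8, y_5, y_3.
One step further: y_14, y_10, y_6 (8 so far).
No other element is forced above y_7 by the given relations, so the count is 8.

8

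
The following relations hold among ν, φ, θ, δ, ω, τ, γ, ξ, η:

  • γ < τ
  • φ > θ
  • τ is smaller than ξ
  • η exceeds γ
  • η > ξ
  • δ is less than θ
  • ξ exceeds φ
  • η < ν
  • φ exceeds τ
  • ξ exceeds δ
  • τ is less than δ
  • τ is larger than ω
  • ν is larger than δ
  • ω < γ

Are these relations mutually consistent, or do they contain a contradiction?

consistent

The single ordering ω < γ < τ < δ < θ < φ < ξ < η < ν satisfies every listed relation, so no contradiction arises.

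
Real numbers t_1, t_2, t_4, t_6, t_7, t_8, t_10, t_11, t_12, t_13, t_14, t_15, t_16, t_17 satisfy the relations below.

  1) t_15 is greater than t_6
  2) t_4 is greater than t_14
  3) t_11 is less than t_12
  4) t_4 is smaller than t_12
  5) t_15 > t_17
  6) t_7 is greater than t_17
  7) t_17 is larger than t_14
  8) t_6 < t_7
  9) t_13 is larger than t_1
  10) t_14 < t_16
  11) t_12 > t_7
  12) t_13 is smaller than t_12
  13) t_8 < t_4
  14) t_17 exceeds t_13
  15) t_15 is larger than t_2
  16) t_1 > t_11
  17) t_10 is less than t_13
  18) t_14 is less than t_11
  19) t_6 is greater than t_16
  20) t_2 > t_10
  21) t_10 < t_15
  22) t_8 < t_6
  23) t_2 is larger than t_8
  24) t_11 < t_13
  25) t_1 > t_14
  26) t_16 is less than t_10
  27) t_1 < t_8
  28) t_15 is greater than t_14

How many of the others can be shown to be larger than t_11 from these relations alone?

From t_11 the given relations immediately reach t_1, t_13, t_12.
From those, t_8, t_17 — 5 in total.
From those, t_6, t_2, t_7, t_15, t_4 — 10 in total.
Nothing else is reachable above t_11; 10 in all.

10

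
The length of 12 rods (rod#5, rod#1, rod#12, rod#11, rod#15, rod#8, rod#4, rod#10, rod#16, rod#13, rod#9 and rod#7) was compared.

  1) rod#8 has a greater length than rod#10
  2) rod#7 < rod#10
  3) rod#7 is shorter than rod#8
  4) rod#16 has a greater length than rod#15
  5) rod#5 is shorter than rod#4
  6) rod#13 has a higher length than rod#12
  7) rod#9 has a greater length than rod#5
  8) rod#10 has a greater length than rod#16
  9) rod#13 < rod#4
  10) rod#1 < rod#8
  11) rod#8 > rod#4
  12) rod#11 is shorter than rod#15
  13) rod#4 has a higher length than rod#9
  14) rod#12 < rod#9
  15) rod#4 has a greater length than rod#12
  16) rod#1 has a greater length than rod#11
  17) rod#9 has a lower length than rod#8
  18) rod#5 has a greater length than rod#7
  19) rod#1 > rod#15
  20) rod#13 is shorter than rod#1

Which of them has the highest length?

Chaining downward from rod#8: directly below it, rod#7, rod#1, rod#10, rod#9, rod#4; then rod#12, rod#13, rod#11, rod#15, rod#16, rod#5.
That covers every other element, and nothing is given above rod#8, so rod#8 is the highest length.

rod#8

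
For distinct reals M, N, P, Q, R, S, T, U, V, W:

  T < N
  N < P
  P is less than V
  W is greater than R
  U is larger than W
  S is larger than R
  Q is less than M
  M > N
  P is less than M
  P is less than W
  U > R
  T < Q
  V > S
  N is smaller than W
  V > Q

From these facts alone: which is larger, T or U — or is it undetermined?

The relevant relations are T < N; N < P; P < W; W < U.
Together: T < N < P < W < U.
So U is larger.

U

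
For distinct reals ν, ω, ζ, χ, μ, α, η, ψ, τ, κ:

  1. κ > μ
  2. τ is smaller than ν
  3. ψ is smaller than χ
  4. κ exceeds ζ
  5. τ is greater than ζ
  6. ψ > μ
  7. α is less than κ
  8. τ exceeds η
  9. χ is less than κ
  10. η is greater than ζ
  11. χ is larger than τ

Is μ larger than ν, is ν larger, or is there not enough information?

undetermined

Following every chain through μ: above μ we get ψ, χ, κ.
ν is not reached, and no chain runs the other way from ν to μ.
So the given relations leave the order of μ and ν undetermined.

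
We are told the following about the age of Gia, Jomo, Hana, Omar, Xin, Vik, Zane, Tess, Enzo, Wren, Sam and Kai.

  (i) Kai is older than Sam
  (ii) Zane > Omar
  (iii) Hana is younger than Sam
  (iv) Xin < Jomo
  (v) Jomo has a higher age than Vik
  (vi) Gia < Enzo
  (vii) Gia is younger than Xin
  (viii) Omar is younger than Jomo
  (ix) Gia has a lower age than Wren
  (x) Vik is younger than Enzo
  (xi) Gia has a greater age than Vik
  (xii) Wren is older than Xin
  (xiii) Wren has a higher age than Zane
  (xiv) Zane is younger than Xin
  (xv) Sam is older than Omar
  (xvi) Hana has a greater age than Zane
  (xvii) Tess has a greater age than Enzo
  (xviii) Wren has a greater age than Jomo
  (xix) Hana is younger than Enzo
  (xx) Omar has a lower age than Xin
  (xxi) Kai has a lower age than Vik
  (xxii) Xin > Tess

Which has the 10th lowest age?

Xin

Piecing the relations together gives one ordering: Omar < Zane < Hana < Sam < Kai < Vik < Gia < Enzo < Tess < Xin < Jomo < Wren.
The 10th smallest is Xin.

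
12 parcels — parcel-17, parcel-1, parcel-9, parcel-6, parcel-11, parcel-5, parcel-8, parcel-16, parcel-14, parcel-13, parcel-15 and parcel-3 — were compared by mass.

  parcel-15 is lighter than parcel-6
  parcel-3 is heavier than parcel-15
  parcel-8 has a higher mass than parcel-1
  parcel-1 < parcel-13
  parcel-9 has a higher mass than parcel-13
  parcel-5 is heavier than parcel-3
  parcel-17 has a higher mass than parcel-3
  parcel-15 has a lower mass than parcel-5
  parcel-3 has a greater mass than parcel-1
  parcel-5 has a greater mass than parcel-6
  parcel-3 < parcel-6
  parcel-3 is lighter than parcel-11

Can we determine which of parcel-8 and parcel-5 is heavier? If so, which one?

Following every chain through parcel-8: below parcel-8 we get parcel-1.
parcel-5 is not reached, and no chain runs the other way from parcel-5 to parcel-8.
So the given relations leave the order of parcel-8 and parcel-5 undetermined.

undetermined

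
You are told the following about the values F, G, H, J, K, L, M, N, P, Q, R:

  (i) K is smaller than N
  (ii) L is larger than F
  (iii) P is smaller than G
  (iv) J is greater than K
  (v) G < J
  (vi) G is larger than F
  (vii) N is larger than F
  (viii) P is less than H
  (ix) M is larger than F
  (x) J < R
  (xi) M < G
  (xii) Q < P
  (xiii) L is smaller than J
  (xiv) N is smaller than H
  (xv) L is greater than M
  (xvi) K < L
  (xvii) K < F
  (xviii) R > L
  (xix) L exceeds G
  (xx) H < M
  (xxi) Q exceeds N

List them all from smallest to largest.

K < F < N < Q < P < H < M < G < L < J < R

Nothing is placed below K, so it is least; from there K < F; F < N; N < Q; Q < P; P < H; H < M; M < G; G < L; L < J; J < R, each given directly.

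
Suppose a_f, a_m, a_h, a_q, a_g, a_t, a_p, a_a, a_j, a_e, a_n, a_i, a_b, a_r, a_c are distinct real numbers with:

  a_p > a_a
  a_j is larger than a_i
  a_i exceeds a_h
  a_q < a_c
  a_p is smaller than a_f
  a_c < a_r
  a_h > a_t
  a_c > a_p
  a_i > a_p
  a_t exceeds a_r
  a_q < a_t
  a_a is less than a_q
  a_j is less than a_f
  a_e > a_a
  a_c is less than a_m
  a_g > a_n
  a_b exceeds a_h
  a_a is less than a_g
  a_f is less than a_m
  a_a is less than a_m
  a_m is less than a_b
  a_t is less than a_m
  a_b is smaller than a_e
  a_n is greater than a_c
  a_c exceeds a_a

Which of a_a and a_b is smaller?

a_a

Link the given pairs in sequence: a_a < a_p; a_p < a_c; a_c < a_r; a_r < a_t; a_t < a_h; a_h < a_i; a_i < a_j; a_j < a_f; a_f < a_m; a_m < a_b.
Together: a_a < a_p < a_c < a_r < a_t < a_h < a_i < a_j < a_f < a_m < a_b.
So a_a < a_b; a_a is the smaller of the two.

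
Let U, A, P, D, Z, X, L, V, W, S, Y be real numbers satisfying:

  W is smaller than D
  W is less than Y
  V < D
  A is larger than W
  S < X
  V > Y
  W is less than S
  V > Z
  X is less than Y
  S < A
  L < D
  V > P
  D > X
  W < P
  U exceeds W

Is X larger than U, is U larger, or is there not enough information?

undetermined

Following every chain through X: above X we get Y, V, D; below X we get W, S.
U is not reached, and no chain runs the other way from U to X.
So the given relations leave the order of X and U undetermined.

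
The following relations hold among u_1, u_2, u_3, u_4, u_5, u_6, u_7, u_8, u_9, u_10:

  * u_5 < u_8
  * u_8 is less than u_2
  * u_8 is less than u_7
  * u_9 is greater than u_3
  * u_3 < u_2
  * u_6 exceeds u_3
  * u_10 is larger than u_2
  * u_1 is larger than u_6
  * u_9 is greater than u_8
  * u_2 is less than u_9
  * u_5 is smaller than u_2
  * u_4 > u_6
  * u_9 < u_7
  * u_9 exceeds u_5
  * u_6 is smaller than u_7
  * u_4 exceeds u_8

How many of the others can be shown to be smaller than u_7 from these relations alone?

6

Directly below u_7: u_8, u_6, u_9.
One step further: u_5, u_3, u_2 (6 so far).
Nothing else is reachable below u_7; 6 in all.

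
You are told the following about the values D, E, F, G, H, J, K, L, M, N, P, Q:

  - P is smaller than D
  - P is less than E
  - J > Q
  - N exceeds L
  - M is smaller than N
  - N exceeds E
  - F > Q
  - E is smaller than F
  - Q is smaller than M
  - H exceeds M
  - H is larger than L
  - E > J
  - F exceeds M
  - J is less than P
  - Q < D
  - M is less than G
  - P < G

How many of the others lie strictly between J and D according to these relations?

Chaining upward from J reaches: P, G, E, F, N.
Chaining downward from D reaches: Q, P.
Strictly between J and D are those in both lists: P — 1 element.

1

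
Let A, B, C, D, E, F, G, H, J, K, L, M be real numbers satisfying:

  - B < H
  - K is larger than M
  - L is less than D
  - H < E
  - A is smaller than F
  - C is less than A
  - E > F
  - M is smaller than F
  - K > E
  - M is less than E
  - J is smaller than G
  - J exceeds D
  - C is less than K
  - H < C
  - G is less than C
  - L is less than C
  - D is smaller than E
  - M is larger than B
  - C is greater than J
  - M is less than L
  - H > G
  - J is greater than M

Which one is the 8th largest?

The consecutive relations fix a unique order: B < M < L < D < J < G < H < C < A < F < E < K.
The 8th largest is J.

J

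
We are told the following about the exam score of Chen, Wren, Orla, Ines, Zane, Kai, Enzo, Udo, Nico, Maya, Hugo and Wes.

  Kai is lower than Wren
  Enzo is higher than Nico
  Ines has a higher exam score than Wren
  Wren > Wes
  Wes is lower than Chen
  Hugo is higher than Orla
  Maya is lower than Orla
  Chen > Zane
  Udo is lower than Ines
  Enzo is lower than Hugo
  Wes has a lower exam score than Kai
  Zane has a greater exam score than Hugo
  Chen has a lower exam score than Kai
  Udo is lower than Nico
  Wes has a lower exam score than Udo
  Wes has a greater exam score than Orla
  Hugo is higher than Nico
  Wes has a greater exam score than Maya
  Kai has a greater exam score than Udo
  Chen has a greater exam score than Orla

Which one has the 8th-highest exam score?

Chaining the given pairs: Maya < Orla < Wes < Udo < Nico < Enzo < Hugo < Zane < Chen < Kai < Wren < Ines.
Counting 8 from the largest end gives Nico.

Nico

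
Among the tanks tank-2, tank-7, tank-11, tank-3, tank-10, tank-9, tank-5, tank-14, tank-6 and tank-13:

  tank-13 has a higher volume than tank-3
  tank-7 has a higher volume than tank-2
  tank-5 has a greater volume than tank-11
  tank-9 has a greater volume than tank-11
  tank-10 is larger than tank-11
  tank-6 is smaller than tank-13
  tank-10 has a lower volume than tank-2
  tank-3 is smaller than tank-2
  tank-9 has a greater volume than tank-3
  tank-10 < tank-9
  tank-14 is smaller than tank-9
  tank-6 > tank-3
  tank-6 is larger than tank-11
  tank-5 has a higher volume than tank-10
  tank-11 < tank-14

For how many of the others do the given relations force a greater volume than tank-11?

8

The elements the relations force above tank-11 are tank-10, tank-5, tank-6, tank-2, tank-13, tank-14, tank-9, tank-7 — no chain reaches any other.
That is 8.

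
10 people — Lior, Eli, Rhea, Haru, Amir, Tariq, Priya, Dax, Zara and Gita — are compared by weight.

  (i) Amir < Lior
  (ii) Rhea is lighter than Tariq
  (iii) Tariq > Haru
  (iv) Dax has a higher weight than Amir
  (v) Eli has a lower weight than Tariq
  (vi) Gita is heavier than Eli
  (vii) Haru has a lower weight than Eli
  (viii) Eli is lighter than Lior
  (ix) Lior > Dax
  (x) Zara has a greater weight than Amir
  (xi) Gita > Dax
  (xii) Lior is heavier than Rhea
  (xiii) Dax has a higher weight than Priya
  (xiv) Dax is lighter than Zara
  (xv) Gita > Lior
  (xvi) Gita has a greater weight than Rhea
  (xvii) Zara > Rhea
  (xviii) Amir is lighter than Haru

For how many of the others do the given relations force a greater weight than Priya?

The elements the relations force above Priya are Dax, Lior, Gita, Zara — no chain reaches any other.
That is 4.

4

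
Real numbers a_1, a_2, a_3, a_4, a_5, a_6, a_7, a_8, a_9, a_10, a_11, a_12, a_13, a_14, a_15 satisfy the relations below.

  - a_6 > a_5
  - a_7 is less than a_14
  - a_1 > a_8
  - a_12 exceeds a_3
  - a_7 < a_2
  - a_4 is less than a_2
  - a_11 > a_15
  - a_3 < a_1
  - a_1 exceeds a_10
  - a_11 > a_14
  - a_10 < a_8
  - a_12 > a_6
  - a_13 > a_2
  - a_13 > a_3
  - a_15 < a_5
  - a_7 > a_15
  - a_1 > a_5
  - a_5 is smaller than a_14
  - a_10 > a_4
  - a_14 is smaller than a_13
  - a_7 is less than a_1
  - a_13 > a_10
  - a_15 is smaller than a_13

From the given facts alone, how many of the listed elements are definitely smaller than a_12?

4

The elements the relations force below a_12 are a_15, a_5, a_3, a_6 — no chain reaches any other.
That is 4.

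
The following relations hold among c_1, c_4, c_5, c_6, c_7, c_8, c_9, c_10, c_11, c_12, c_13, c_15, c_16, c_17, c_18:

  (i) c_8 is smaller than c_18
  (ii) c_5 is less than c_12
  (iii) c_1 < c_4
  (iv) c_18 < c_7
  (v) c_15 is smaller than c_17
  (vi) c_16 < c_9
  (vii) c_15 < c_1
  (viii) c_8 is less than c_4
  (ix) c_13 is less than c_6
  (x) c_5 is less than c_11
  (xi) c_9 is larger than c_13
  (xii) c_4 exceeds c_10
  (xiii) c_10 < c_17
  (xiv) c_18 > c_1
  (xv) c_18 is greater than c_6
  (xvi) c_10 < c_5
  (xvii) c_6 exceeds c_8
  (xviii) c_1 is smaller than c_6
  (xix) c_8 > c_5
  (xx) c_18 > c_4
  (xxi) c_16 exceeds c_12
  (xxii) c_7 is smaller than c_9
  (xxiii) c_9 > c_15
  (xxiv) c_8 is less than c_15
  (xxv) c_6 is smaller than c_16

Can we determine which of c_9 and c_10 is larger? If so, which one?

c_9

c_10 < c_5 and c_5 < c_8 give c_10 < c_8.
Then c_8 < c_15 extends the chain to c_15.
Then c_15 < c_1 extends the chain to c_1.
Then c_1 < c_4 extends the chain to c_4.
With c_4 < c_18: c_10 < c_5 < c_8 < c_15 < c_1 < c_4 < c_18.
With c_18 < c_7: c_10 < c_5 < c_8 < c_15 < c_1 < c_4 < c_18 < c_7.
With c_7 < c_9: c_10 < c_5 < c_8 < c_15 < c_1 < c_4 < c_18 < c_7 < c_9.
So c_9 is larger.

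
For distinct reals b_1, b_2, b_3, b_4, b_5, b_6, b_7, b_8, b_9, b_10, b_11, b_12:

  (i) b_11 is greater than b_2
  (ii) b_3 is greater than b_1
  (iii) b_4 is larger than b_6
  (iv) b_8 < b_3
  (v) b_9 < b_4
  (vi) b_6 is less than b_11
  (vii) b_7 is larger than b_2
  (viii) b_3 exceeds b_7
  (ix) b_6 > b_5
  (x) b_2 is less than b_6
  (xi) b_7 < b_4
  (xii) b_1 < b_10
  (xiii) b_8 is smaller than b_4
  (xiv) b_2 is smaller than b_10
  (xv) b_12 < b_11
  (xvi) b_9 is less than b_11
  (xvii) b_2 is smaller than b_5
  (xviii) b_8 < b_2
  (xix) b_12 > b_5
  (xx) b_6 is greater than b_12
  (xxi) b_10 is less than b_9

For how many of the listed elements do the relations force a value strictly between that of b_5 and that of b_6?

Chaining upward from b_5 reaches: b_12, b_11, b_4.
Chaining downward from b_6 reaches: b_8, b_2, b_12.
Strictly between b_5 and b_6 are those in both lists: b_12 — 1 element.

1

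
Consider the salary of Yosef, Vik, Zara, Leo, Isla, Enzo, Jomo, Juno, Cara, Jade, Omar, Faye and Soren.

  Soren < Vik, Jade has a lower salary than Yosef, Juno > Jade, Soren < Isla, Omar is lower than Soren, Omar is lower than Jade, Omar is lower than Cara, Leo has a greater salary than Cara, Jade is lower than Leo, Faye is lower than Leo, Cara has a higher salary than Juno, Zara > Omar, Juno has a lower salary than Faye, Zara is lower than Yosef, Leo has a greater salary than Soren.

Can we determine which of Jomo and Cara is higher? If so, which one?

undetermined

Following every chain through Jomo: nothing is chained to Jomo.
Cara is not reached, and no chain runs the other way from Cara to Jomo.
So the given relations leave the order of Jomo and Cara undetermined.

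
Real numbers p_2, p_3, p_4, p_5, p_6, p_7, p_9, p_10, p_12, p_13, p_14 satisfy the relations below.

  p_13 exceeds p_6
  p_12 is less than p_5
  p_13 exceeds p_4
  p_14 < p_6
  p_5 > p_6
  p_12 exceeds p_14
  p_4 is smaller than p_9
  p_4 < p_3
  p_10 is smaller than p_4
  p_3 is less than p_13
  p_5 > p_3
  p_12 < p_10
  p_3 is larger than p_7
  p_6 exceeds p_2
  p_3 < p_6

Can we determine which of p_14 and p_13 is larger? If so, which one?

p_13

Link the given pairs in sequence: p_14 < p_12; p_12 < p_10; p_10 < p_4; p_4 < p_3; p_3 < p_6; p_6 < p_13.
Together: p_14 < p_12 < p_10 < p_4 < p_3 < p_6 < p_13.
So p_13 is larger.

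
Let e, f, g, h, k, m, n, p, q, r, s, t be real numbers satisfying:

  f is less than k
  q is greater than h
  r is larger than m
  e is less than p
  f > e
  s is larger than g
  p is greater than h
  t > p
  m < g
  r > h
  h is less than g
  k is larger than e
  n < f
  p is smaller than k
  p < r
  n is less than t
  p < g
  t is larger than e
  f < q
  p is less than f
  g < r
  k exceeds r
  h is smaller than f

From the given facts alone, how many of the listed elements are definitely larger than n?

4

From n the given relations immediately reach f, t.
From those, q, k — 4 in total.
No other element is forced above n by the given relations, so the count is 4.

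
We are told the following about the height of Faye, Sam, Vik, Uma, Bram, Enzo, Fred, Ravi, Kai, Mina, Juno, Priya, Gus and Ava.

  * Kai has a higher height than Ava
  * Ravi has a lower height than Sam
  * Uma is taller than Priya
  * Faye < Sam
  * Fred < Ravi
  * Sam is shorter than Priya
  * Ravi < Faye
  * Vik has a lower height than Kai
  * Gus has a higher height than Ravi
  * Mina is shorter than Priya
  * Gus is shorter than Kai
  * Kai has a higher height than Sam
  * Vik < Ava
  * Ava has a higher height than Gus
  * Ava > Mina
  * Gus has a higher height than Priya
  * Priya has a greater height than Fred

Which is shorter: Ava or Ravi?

Chaining the given relations: Ravi < Faye < Sam < Priya < Gus < Ava.
So Ravi < Ava; Ravi is the shorter of the two.

Ravi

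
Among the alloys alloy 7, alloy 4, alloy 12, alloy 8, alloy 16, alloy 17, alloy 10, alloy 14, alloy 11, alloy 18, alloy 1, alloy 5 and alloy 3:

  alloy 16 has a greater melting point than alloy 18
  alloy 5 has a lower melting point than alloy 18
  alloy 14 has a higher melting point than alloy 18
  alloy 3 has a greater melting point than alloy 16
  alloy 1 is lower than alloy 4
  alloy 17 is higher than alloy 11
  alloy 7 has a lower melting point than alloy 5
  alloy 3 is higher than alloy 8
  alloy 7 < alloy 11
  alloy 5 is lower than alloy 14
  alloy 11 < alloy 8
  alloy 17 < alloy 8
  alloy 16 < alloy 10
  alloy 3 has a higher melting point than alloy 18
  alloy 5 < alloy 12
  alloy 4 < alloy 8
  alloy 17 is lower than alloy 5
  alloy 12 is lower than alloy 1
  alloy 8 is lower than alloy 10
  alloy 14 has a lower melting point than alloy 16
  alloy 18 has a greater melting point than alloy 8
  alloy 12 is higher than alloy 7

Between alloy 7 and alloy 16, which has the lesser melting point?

alloy 7

alloy 7 < alloy 11 and alloy 11 < alloy 17 give alloy 7 < alloy 17.
With alloy 17 < alloy 5: alloy 7 < alloy 11 < alloy 17 < alloy 5.
With alloy 5 < alloy 12: alloy 7 < alloy 11 < alloy 17 < alloy 5 < alloy 12.
With alloy 12 < alloy 1: alloy 7 < alloy 11 < alloy 17 < alloy 5 < alloy 12 < alloy 1.
Then alloy 1 < alloy 4 extends the chain to alloy 4.
With alloy 4 < alloy 8: alloy 7 < alloy 11 < alloy 17 < alloy 5 < alloy 12 < alloy 1 < alloy 4 < alloy 8.
With alloy 8 < alloy 18: alloy 7 < alloy 11 < alloy 17 < alloy 5 < alloy 12 < alloy 1 < alloy 4 < alloy 8 < alloy 18.
Then alloy 18 < alloy 14 extends the chain to alloy 14.
With alloy 14 < alloy 16: alloy 7 < alloy 11 < alloy 17 < alloy 5 < alloy 12 < alloy 1 < alloy 4 < alloy 8 < alloy 18 < alloy 14 < alloy 16.
So alloy 7 < alloy 16; alloy 7 is the lower of the two.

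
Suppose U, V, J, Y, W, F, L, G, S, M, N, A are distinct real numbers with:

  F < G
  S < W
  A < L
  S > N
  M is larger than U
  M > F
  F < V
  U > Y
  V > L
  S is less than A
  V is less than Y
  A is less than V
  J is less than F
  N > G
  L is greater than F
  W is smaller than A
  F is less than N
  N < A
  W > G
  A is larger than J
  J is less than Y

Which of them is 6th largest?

A

Piecing the relations together gives one ordering: J < F < G < N < S < W < A < L < V < Y < U < M.
The 6th largest is A.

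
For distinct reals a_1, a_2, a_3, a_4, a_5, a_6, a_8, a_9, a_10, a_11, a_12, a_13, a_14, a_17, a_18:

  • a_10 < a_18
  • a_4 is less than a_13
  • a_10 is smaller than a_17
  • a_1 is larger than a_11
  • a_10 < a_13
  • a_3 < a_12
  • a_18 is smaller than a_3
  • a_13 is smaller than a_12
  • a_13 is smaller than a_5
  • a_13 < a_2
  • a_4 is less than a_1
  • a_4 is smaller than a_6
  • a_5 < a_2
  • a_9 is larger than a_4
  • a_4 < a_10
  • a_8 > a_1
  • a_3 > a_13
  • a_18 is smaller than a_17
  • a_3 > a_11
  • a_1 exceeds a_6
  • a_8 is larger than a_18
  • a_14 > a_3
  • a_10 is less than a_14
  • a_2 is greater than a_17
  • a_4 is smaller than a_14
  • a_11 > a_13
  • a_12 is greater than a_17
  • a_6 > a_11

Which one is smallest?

a_4

a_10 is not least since a_4 < a_10; a_13 is not least since a_4 < a_13; a_9 is not least since a_4 < a_9; a_18 is not least since a_10 < a_18; a_11 is not least since a_13 < a_11; a_6 is not least since a_11 < a_6; a_17 is not least since a_18 < a_17; a_1 is not least since a_4 < a_1; a_3 is not least since a_18 < a_3; a_5 is not least since a_13 < a_5; a_12 is not least since a_3 < a_12; a_14 is not least since a_10 < a_14; a_8 is not least since a_18 < a_8; a_2 is not least since a_13 < a_2.
Only a_4 has nothing below it, so a_4 is the smallest.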